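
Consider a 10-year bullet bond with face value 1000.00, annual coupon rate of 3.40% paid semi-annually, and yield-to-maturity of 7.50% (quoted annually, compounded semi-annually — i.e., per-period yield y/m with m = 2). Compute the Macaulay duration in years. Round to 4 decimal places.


Coupon per period c = face * coupon_rate / m = 17.000000
Periods per year m = 2; per-period yield y/m = 0.037500
Number of cashflows N = 20
Cashflows (t years, CF_t, discount factor 1/(1+y/m)^(m*t), PV):
  t = 0.5000: CF_t = 17.000000, DF = 0.963855, PV = 16.385542
  t = 1.0000: CF_t = 17.000000, DF = 0.929017, PV = 15.793294
  t = 1.5000: CF_t = 17.000000, DF = 0.895438, PV = 15.222452
  t = 2.0000: CF_t = 17.000000, DF = 0.863073, PV = 14.672243
  t = 2.5000: CF_t = 17.000000, DF = 0.831878, PV = 14.141921
  t = 3.0000: CF_t = 17.000000, DF = 0.801810, PV = 13.630767
  t = 3.5000: CF_t = 17.000000, DF = 0.772829, PV = 13.138089
  t = 4.0000: CF_t = 17.000000, DF = 0.744895, PV = 12.663218
  t = 4.5000: CF_t = 17.000000, DF = 0.717971, PV = 12.205511
  t = 5.0000: CF_t = 17.000000, DF = 0.692020, PV = 11.764348
  t = 5.5000: CF_t = 17.000000, DF = 0.667008, PV = 11.339131
  t = 6.0000: CF_t = 17.000000, DF = 0.642899, PV = 10.929283
  t = 6.5000: CF_t = 17.000000, DF = 0.619662, PV = 10.534248
  t = 7.0000: CF_t = 17.000000, DF = 0.597264, PV = 10.153492
  t = 7.5000: CF_t = 17.000000, DF = 0.575676, PV = 9.786499
  t = 8.0000: CF_t = 17.000000, DF = 0.554869, PV = 9.432770
  t = 8.5000: CF_t = 17.000000, DF = 0.534813, PV = 9.091826
  t = 9.0000: CF_t = 17.000000, DF = 0.515483, PV = 8.763206
  t = 9.5000: CF_t = 17.000000, DF = 0.496851, PV = 8.446464
  t = 10.0000: CF_t = 1017.000000, DF = 0.478892, PV = 487.033512
Price P = sum_t PV_t = 715.127814
Macaulay numerator sum_t t * PV_t:
  t * PV_t at t = 0.5000: 8.192771
  t * PV_t at t = 1.0000: 15.793294
  t * PV_t at t = 1.5000: 22.833678
  t * PV_t at t = 2.0000: 29.344485
  t * PV_t at t = 2.5000: 35.354801
  t * PV_t at t = 3.0000: 40.892301
  t * PV_t at t = 3.5000: 45.983310
  t * PV_t at t = 4.0000: 50.652871
  t * PV_t at t = 4.5000: 54.924800
  t * PV_t at t = 5.0000: 58.821741
  t * PV_t at t = 5.5000: 62.365219
  t * PV_t at t = 6.0000: 65.575696
  t * PV_t at t = 6.5000: 68.472614
  t * PV_t at t = 7.0000: 71.074446
  t * PV_t at t = 7.5000: 73.398740
  t * PV_t at t = 8.0000: 75.462158
  t * PV_t at t = 8.5000: 77.280524
  t * PV_t at t = 9.0000: 78.868855
  t * PV_t at t = 9.5000: 80.241405
  t * PV_t at t = 10.0000: 4870.335119
Macaulay duration D = (sum_t t * PV_t) / P = 5885.868827 / 715.127814 = 8.230513

Answer: Macaulay duration = 8.2305 years


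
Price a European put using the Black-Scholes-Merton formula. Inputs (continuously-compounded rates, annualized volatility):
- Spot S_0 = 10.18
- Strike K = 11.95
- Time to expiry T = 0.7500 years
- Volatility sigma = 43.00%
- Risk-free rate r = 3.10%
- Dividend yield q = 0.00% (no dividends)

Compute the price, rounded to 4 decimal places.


d1 = (ln(S/K) + (r - q + 0.5*sigma^2) * T) / (sigma * sqrt(T)) = -0.18184860
d2 = d1 - sigma * sqrt(T) = -0.55423952
exp(-rT) = 0.97701820; exp(-qT) = 1.00000000
P = K * exp(-rT) * N(-d2) - S_0 * exp(-qT) * N(-d1)
N(-d1) = 0.57214923; N(-d2) = 0.71029253
P = 11.9500 * 0.97701820 * 0.71029253 - 10.1800 * 1.00000000 * 0.57214923 = 2.4684

Answer: Price = 2.4684


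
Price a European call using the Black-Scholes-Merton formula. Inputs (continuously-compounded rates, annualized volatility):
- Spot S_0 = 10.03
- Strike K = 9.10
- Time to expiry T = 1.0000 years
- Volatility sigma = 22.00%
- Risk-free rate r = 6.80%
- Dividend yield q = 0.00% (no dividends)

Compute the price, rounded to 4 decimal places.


Answer: Price = 1.7931

Derivation:
d1 = (ln(S/K) + (r - q + 0.5*sigma^2) * T) / (sigma * sqrt(T)) = 0.86139177
d2 = d1 - sigma * sqrt(T) = 0.64139177
exp(-rT) = 0.93426047; exp(-qT) = 1.00000000
C = S_0 * exp(-qT) * N(d1) - K * exp(-rT) * N(d2)
N(d1) = 0.80548885; N(d2) = 0.73936591
C = 10.0300 * 1.00000000 * 0.80548885 - 9.1000 * 0.93426047 * 0.73936591 = 1.7931


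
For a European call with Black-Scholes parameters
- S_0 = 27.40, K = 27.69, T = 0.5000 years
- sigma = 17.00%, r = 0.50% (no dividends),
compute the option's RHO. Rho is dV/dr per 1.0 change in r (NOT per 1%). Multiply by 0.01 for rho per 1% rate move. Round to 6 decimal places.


Answer: Rho = 6.207973

Derivation:
d1 = -0.0066827729; d2 = -0.1268909257
phi(d1) = 0.3989333722; exp(-qT) = 1.0000000000; exp(-rT) = 0.9975031224
N(d2) = 0.4495133644
Rho = K*T*exp(-rT)*N(d2) = 27.6900 * 0.5000 * 0.9975031224 * 0.4495133644 = 6.207973


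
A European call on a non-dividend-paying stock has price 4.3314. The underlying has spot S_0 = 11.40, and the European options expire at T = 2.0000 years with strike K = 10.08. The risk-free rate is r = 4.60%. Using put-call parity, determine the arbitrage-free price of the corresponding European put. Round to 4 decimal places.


Answer: Put price = 2.1254

Derivation:
Put-call parity: C - P = S_0 * exp(-qT) - K * exp(-rT).
S_0 * exp(-qT) = 11.4000 * 1.00000000 = 11.40000000
K * exp(-rT) = 10.0800 * 0.91210515 = 9.19401991
P = C - S*exp(-qT) + K*exp(-rT)
P = 4.3314 - 11.40000000 + 9.19401991 = 2.1254


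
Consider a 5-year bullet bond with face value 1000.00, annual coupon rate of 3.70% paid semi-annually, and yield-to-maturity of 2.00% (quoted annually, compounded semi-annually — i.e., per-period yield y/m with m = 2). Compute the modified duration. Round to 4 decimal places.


Coupon per period c = face * coupon_rate / m = 18.500000
Periods per year m = 2; per-period yield y/m = 0.010000
Number of cashflows N = 10
Cashflows (t years, CF_t, discount factor 1/(1+y/m)^(m*t), PV):
  t = 0.5000: CF_t = 18.500000, DF = 0.990099, PV = 18.316832
  t = 1.0000: CF_t = 18.500000, DF = 0.980296, PV = 18.135477
  t = 1.5000: CF_t = 18.500000, DF = 0.970590, PV = 17.955918
  t = 2.0000: CF_t = 18.500000, DF = 0.960980, PV = 17.778136
  t = 2.5000: CF_t = 18.500000, DF = 0.951466, PV = 17.602115
  t = 3.0000: CF_t = 18.500000, DF = 0.942045, PV = 17.427837
  t = 3.5000: CF_t = 18.500000, DF = 0.932718, PV = 17.255284
  t = 4.0000: CF_t = 18.500000, DF = 0.923483, PV = 17.084440
  t = 4.5000: CF_t = 18.500000, DF = 0.914340, PV = 16.915287
  t = 5.0000: CF_t = 1018.500000, DF = 0.905287, PV = 922.034763
Price P = sum_t PV_t = 1080.506089
First compute Macaulay numerator sum_t t * PV_t:
  t * PV_t at t = 0.5000: 9.158416
  t * PV_t at t = 1.0000: 18.135477
  t * PV_t at t = 1.5000: 26.933877
  t * PV_t at t = 2.0000: 35.556273
  t * PV_t at t = 2.5000: 44.005288
  t * PV_t at t = 3.0000: 52.283511
  t * PV_t at t = 3.5000: 60.393494
  t * PV_t at t = 4.0000: 68.337758
  t * PV_t at t = 4.5000: 76.118790
  t * PV_t at t = 5.0000: 4610.173817
Macaulay duration D = 5001.096700 / 1080.506089 = 4.628476
Modified duration = D / (1 + y/m) = 4.628476 / (1 + 0.010000) = 4.582650

Answer: Modified duration = 4.5826


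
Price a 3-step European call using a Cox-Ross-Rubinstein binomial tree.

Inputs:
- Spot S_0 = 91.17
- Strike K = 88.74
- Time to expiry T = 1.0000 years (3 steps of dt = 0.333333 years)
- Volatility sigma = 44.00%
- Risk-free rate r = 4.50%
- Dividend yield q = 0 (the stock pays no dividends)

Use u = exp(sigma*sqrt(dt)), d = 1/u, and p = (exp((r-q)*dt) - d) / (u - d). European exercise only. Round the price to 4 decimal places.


dt = T/N = 0.333333
u = exp(sigma*sqrt(dt)) = 1.289216; d = 1/u = 0.775665
p = (exp((r-q)*dt) - d) / (u - d) = 0.466259
Discount per step: exp(-r*dt) = 0.985112
Stock lattice S(k, i) with i counting down-moves:
  k=0: S(0,0) = 91.1700
  k=1: S(1,0) = 117.5378; S(1,1) = 70.7174
  k=2: S(2,0) = 151.5316; S(2,1) = 91.1700; S(2,2) = 54.8530
  k=3: S(3,0) = 195.3569; S(3,1) = 117.5378; S(3,2) = 70.7174; S(3,3) = 42.5476
Terminal payoffs V(N, i) = max(S_T - K, 0):
  V(3,0) = 106.616921; V(3,1) = 28.797804; V(3,2) = 0.000000; V(3,3) = 0.000000
Backward induction: V(k, i) = exp(-r*dt) * [p * V(k+1, i) + (1-p) * V(k+1, i+1)].
  V(2,0) = exp(-r*dt) * [p*106.616921 + (1-p)*28.797804] = 64.112759
  V(2,1) = exp(-r*dt) * [p*28.797804 + (1-p)*0.000000] = 13.227341
  V(2,2) = exp(-r*dt) * [p*0.000000 + (1-p)*0.000000] = 0.000000
  V(1,0) = exp(-r*dt) * [p*64.112759 + (1-p)*13.227341] = 36.402985
  V(1,1) = exp(-r*dt) * [p*13.227341 + (1-p)*0.000000] = 6.075552
  V(0,0) = exp(-r*dt) * [p*36.402985 + (1-p)*6.075552] = 19.915026

Answer: Price = V(0,0) = 19.9150


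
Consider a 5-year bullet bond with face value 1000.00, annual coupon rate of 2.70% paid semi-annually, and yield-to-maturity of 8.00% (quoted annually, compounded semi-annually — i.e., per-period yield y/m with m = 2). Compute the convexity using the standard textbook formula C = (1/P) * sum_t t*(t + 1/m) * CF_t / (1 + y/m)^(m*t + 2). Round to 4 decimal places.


Answer: Convexity = 23.1740

Derivation:
Coupon per period c = face * coupon_rate / m = 13.500000
Periods per year m = 2; per-period yield y/m = 0.040000
Number of cashflows N = 10
Cashflows (t years, CF_t, discount factor 1/(1+y/m)^(m*t), PV):
  t = 0.5000: CF_t = 13.500000, DF = 0.961538, PV = 12.980769
  t = 1.0000: CF_t = 13.500000, DF = 0.924556, PV = 12.481509
  t = 1.5000: CF_t = 13.500000, DF = 0.888996, PV = 12.001451
  t = 2.0000: CF_t = 13.500000, DF = 0.854804, PV = 11.539857
  t = 2.5000: CF_t = 13.500000, DF = 0.821927, PV = 11.096016
  t = 3.0000: CF_t = 13.500000, DF = 0.790315, PV = 10.669246
  t = 3.5000: CF_t = 13.500000, DF = 0.759918, PV = 10.258890
  t = 4.0000: CF_t = 13.500000, DF = 0.730690, PV = 9.864318
  t = 4.5000: CF_t = 13.500000, DF = 0.702587, PV = 9.484921
  t = 5.0000: CF_t = 1013.500000, DF = 0.675564, PV = 684.684285
Price P = sum_t PV_t = 785.061262
Convexity numerator sum_t t*(t + 1/m) * CF_t / (1+y/m)^(m*t + 2):
  t = 0.5000: term = 6.000725
  t = 1.0000: term = 17.309785
  t = 1.5000: term = 33.288048
  t = 2.0000: term = 53.346230
  t = 2.5000: term = 76.941679
  t = 3.0000: term = 103.575337
  t = 3.5000: term = 132.788893
  t = 4.0000: term = 164.162093
  t = 4.5000: term = 197.310208
  t = 5.0000: term = 17408.300518
Convexity = (1/P) * sum = 18193.023516 / 785.061262 = 23.174018


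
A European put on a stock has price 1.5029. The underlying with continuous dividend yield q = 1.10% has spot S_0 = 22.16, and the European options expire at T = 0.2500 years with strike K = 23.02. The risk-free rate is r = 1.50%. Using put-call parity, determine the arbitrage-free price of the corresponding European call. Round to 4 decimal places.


Answer: Call price = 0.6682

Derivation:
Put-call parity: C - P = S_0 * exp(-qT) - K * exp(-rT).
S_0 * exp(-qT) = 22.1600 * 0.99725378 = 22.09914372
K * exp(-rT) = 23.0200 * 0.99625702 = 22.93383666
C = P + S*exp(-qT) - K*exp(-rT)
C = 1.5029 + 22.09914372 - 22.93383666 = 0.6682


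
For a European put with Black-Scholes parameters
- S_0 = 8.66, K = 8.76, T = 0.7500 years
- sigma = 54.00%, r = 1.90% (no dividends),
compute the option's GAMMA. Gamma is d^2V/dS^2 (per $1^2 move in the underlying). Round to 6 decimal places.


d1 = 0.2397475168; d2 = -0.2279062012
phi(d1) = 0.3876400915; exp(-qT) = 1.0000000000; exp(-rT) = 0.9858510507
Gamma = exp(-qT) * phi(d1) / (S * sigma * sqrt(T)) = 1.0000000000 * 0.3876400915 / (8.6600 * 0.5400 * 0.8660254038) = 0.095716

Answer: Gamma = 0.095716


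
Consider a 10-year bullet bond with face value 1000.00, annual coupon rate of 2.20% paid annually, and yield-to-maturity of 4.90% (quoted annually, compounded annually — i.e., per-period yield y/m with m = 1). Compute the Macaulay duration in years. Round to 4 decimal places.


Coupon per period c = face * coupon_rate / m = 22.000000
Periods per year m = 1; per-period yield y/m = 0.049000
Number of cashflows N = 10
Cashflows (t years, CF_t, discount factor 1/(1+y/m)^(m*t), PV):
  t = 1.0000: CF_t = 22.000000, DF = 0.953289, PV = 20.972355
  t = 2.0000: CF_t = 22.000000, DF = 0.908760, PV = 19.992712
  t = 3.0000: CF_t = 22.000000, DF = 0.866310, PV = 19.058829
  t = 4.0000: CF_t = 22.000000, DF = 0.825844, PV = 18.168569
  t = 5.0000: CF_t = 22.000000, DF = 0.787268, PV = 17.319894
  t = 6.0000: CF_t = 22.000000, DF = 0.750494, PV = 16.510862
  t = 7.0000: CF_t = 22.000000, DF = 0.715437, PV = 15.739621
  t = 8.0000: CF_t = 22.000000, DF = 0.682018, PV = 15.004405
  t = 9.0000: CF_t = 22.000000, DF = 0.650161, PV = 14.303532
  t = 10.0000: CF_t = 1022.000000, DF = 0.619791, PV = 633.426187
Price P = sum_t PV_t = 790.496966
Macaulay numerator sum_t t * PV_t:
  t * PV_t at t = 1.0000: 20.972355
  t * PV_t at t = 2.0000: 39.985423
  t * PV_t at t = 3.0000: 57.176487
  t * PV_t at t = 4.0000: 72.674277
  t * PV_t at t = 5.0000: 86.599472
  t * PV_t at t = 6.0000: 99.065173
  t * PV_t at t = 7.0000: 110.177345
  t * PV_t at t = 8.0000: 120.035239
  t * PV_t at t = 9.0000: 128.731787
  t * PV_t at t = 10.0000: 6334.261869
Macaulay duration D = (sum_t t * PV_t) / P = 7069.679427 / 790.496966 = 8.943335

Answer: Macaulay duration = 8.9433 years


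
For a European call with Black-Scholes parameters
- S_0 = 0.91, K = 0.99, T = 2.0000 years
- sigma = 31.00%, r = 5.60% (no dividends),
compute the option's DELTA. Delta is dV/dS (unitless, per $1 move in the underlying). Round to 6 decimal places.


d1 = 0.2824769703; d2 = -0.1559292340
phi(d1) = 0.3833391576; exp(-qT) = 1.0000000000; exp(-rT) = 0.8940442575
N(d1) = 0.6112110986
Delta = exp(-qT) * N(d1) = 1.0000000000 * 0.6112110986 = 0.611211

Answer: Delta = 0.611211


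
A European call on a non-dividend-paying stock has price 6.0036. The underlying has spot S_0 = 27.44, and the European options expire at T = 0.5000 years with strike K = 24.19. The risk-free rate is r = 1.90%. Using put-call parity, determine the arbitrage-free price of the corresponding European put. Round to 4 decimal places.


Answer: Put price = 2.5249

Derivation:
Put-call parity: C - P = S_0 * exp(-qT) - K * exp(-rT).
S_0 * exp(-qT) = 27.4400 * 1.00000000 = 27.44000000
K * exp(-rT) = 24.1900 * 0.99054498 = 23.96128313
P = C - S*exp(-qT) + K*exp(-rT)
P = 6.0036 - 27.44000000 + 23.96128313 = 2.5249


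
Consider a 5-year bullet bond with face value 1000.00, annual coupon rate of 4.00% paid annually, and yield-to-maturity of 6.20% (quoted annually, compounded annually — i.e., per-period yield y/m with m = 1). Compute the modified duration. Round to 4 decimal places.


Coupon per period c = face * coupon_rate / m = 40.000000
Periods per year m = 1; per-period yield y/m = 0.062000
Number of cashflows N = 5
Cashflows (t years, CF_t, discount factor 1/(1+y/m)^(m*t), PV):
  t = 1.0000: CF_t = 40.000000, DF = 0.941620, PV = 37.664783
  t = 2.0000: CF_t = 40.000000, DF = 0.886647, PV = 35.465898
  t = 3.0000: CF_t = 40.000000, DF = 0.834885, PV = 33.395384
  t = 4.0000: CF_t = 40.000000, DF = 0.786144, PV = 31.445748
  t = 5.0000: CF_t = 1040.000000, DF = 0.740248, PV = 769.858228
Price P = sum_t PV_t = 907.830040
First compute Macaulay numerator sum_t t * PV_t:
  t * PV_t at t = 1.0000: 37.664783
  t * PV_t at t = 2.0000: 70.931796
  t * PV_t at t = 3.0000: 100.186152
  t * PV_t at t = 4.0000: 125.782990
  t * PV_t at t = 5.0000: 3849.291139
Macaulay duration D = 4183.856860 / 907.830040 = 4.608635
Modified duration = D / (1 + y/m) = 4.608635 / (1 + 0.062000) = 4.339581

Answer: Modified duration = 4.3396


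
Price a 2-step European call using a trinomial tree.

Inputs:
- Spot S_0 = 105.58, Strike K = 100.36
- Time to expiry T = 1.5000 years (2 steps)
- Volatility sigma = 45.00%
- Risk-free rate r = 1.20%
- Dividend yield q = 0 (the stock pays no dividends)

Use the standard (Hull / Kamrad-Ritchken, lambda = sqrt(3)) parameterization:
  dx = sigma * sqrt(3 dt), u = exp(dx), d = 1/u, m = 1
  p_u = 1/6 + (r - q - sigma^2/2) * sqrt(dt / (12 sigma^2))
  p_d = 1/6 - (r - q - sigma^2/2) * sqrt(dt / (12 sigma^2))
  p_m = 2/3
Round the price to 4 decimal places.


Answer: Price = V(0,0) = 23.0767

Derivation:
dt = T/N = 0.750000; dx = sigma*sqrt(3*dt) = 0.675000
u = exp(dx) = 1.964033; d = 1/u = 0.509156
p_u = 0.117083, p_m = 0.666667, p_d = 0.216250
Discount per step: exp(-r*dt) = 0.991040
Stock lattice S(k, j) with j the centered position index:
  k=0: S(0,+0) = 105.5800
  k=1: S(1,-1) = 53.7567; S(1,+0) = 105.5800; S(1,+1) = 207.3626
  k=2: S(2,-2) = 27.3706; S(2,-1) = 53.7567; S(2,+0) = 105.5800; S(2,+1) = 207.3626; S(2,+2) = 407.2670
Terminal payoffs V(N, j) = max(S_T - K, 0):
  V(2,-2) = 0.000000; V(2,-1) = 0.000000; V(2,+0) = 5.220000; V(2,+1) = 107.002602; V(2,+2) = 306.906988
Backward induction: V(k, j) = exp(-r*dt) * [p_u * V(k+1, j+1) + p_m * V(k+1, j) + p_d * V(k+1, j-1)]
  V(1,-1) = exp(-r*dt) * [p_u*5.220000 + p_m*0.000000 + p_d*0.000000] = 0.605699
  V(1,+0) = exp(-r*dt) * [p_u*107.002602 + p_m*5.220000 + p_d*0.000000] = 15.864794
  V(1,+1) = exp(-r*dt) * [p_u*306.906988 + p_m*107.002602 + p_d*5.220000] = 107.426385
  V(0,+0) = exp(-r*dt) * [p_u*107.426385 + p_m*15.864794 + p_d*0.605699] = 23.076723


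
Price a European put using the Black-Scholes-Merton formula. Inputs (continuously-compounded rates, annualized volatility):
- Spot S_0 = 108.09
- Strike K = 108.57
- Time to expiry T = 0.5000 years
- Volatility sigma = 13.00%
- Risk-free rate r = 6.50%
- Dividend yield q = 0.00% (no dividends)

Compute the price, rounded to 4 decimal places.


d1 = (ln(S/K) + (r - q + 0.5*sigma^2) * T) / (sigma * sqrt(T)) = 0.35131335
d2 = d1 - sigma * sqrt(T) = 0.25938947
exp(-rT) = 0.96802245; exp(-qT) = 1.00000000
P = K * exp(-rT) * N(-d2) - S_0 * exp(-qT) * N(-d1)
N(-d1) = 0.36267664; N(-d2) = 0.39766738
P = 108.5700 * 0.96802245 * 0.39766738 - 108.0900 * 1.00000000 * 0.36267664 = 2.5924

Answer: Price = 2.5924


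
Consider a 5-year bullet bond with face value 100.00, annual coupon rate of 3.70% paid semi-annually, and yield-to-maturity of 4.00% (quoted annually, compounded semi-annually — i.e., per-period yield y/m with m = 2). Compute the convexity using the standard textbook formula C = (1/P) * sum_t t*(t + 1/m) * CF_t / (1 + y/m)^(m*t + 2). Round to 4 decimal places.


Answer: Convexity = 23.6818

Derivation:
Coupon per period c = face * coupon_rate / m = 1.850000
Periods per year m = 2; per-period yield y/m = 0.020000
Number of cashflows N = 10
Cashflows (t years, CF_t, discount factor 1/(1+y/m)^(m*t), PV):
  t = 0.5000: CF_t = 1.850000, DF = 0.980392, PV = 1.813725
  t = 1.0000: CF_t = 1.850000, DF = 0.961169, PV = 1.778162
  t = 1.5000: CF_t = 1.850000, DF = 0.942322, PV = 1.743296
  t = 2.0000: CF_t = 1.850000, DF = 0.923845, PV = 1.709114
  t = 2.5000: CF_t = 1.850000, DF = 0.905731, PV = 1.675602
  t = 3.0000: CF_t = 1.850000, DF = 0.887971, PV = 1.642747
  t = 3.5000: CF_t = 1.850000, DF = 0.870560, PV = 1.610536
  t = 4.0000: CF_t = 1.850000, DF = 0.853490, PV = 1.578957
  t = 4.5000: CF_t = 1.850000, DF = 0.836755, PV = 1.547997
  t = 5.0000: CF_t = 101.850000, DF = 0.820348, PV = 83.552474
Price P = sum_t PV_t = 98.652612
Convexity numerator sum_t t*(t + 1/m) * CF_t / (1+y/m)^(m*t + 2):
  t = 0.5000: term = 0.871648
  t = 1.0000: term = 2.563671
  t = 1.5000: term = 5.026806
  t = 2.0000: term = 8.213735
  t = 2.5000: term = 12.079022
  t = 3.0000: term = 16.579050
  t = 3.5000: term = 21.671961
  t = 4.0000: term = 27.317598
  t = 4.5000: term = 33.477449
  t = 5.0000: term = 2208.470823
Convexity = (1/P) * sum = 2336.271765 / 98.652612 = 23.681803


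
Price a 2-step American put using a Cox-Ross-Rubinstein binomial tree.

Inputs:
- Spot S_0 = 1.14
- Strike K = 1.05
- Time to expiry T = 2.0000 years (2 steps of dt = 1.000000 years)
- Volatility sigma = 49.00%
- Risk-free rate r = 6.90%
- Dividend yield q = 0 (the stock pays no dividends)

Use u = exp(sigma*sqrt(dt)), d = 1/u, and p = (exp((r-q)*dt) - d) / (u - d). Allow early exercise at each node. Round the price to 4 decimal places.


Answer: Price = V(0,0) = 0.1805

Derivation:
dt = T/N = 1.000000
u = exp(sigma*sqrt(dt)) = 1.632316; d = 1/u = 0.612626
p = (exp((r-q)*dt) - d) / (u - d) = 0.449950
Discount per step: exp(-r*dt) = 0.933327
Stock lattice S(k, i) with i counting down-moves:
  k=0: S(0,0) = 1.1400
  k=1: S(1,0) = 1.8608; S(1,1) = 0.6984
  k=2: S(2,0) = 3.0375; S(2,1) = 1.1400; S(2,2) = 0.4279
Terminal payoffs V(N, i) = max(K - S_T, 0):
  V(2,0) = 0.000000; V(2,1) = 0.000000; V(2,2) = 0.622145
Backward induction: V(k, i) = exp(-r*dt) * [p * V(k+1, i) + (1-p) * V(k+1, i+1)]; then take max(V_cont, immediate exercise) for American.
  V(1,0) = exp(-r*dt) * [p*0.000000 + (1-p)*0.000000] = 0.000000; exercise = 0.000000; V(1,0) = max -> 0.000000
  V(1,1) = exp(-r*dt) * [p*0.000000 + (1-p)*0.622145] = 0.319394; exercise = 0.351606; V(1,1) = max -> 0.351606
  V(0,0) = exp(-r*dt) * [p*0.000000 + (1-p)*0.351606] = 0.180506; exercise = 0.000000; V(0,0) = max -> 0.180506


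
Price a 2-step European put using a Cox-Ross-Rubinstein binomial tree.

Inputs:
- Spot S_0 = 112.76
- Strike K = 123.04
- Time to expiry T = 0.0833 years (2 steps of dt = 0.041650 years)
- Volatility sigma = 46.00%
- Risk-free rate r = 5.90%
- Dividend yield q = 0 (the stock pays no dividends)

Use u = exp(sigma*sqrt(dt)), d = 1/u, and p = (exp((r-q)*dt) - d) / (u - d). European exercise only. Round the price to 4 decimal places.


Answer: Price = V(0,0) = 12.7804

Derivation:
dt = T/N = 0.041650
u = exp(sigma*sqrt(dt)) = 1.098426; d = 1/u = 0.910394
p = (exp((r-q)*dt) - d) / (u - d) = 0.489632
Discount per step: exp(-r*dt) = 0.997546
Stock lattice S(k, i) with i counting down-moves:
  k=0: S(0,0) = 112.7600
  k=1: S(1,0) = 123.8585; S(1,1) = 102.6560
  k=2: S(2,0) = 136.0494; S(2,1) = 112.7600; S(2,2) = 93.4573
Terminal payoffs V(N, i) = max(K - S_T, 0):
  V(2,0) = 0.000000; V(2,1) = 10.280000; V(2,2) = 29.582666
Backward induction: V(k, i) = exp(-r*dt) * [p * V(k+1, i) + (1-p) * V(k+1, i+1)].
  V(1,0) = exp(-r*dt) * [p*0.000000 + (1-p)*10.280000] = 5.233701
  V(1,1) = exp(-r*dt) * [p*10.280000 + (1-p)*29.582666] = 20.082045
  V(0,0) = exp(-r*dt) * [p*5.233701 + (1-p)*20.082045] = 12.780369


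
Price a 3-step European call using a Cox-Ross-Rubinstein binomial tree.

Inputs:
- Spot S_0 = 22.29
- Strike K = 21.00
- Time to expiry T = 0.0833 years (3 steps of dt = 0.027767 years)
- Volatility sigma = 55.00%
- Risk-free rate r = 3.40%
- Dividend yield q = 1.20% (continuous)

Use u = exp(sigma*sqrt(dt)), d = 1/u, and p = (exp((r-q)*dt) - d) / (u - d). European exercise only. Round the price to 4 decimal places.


dt = T/N = 0.027767
u = exp(sigma*sqrt(dt)) = 1.095979; d = 1/u = 0.912426
p = (exp((r-q)*dt) - d) / (u - d) = 0.480433
Discount per step: exp(-r*dt) = 0.999056
Stock lattice S(k, i) with i counting down-moves:
  k=0: S(0,0) = 22.2900
  k=1: S(1,0) = 24.4294; S(1,1) = 20.3380
  k=2: S(2,0) = 26.7741; S(2,1) = 22.2900; S(2,2) = 18.5569
  k=3: S(3,0) = 29.3439; S(3,1) = 24.4294; S(3,2) = 20.3380; S(3,3) = 16.9318
Terminal payoffs V(N, i) = max(S_T - K, 0):
  V(3,0) = 8.343855; V(3,1) = 3.429379; V(3,2) = 0.000000; V(3,3) = 0.000000
Backward induction: V(k, i) = exp(-r*dt) * [p * V(k+1, i) + (1-p) * V(k+1, i+1)].
  V(2,0) = exp(-r*dt) * [p*8.343855 + (1-p)*3.429379] = 5.784991
  V(2,1) = exp(-r*dt) * [p*3.429379 + (1-p)*0.000000] = 1.646032
  V(2,2) = exp(-r*dt) * [p*0.000000 + (1-p)*0.000000] = 0.000000
  V(1,0) = exp(-r*dt) * [p*5.784991 + (1-p)*1.646032] = 3.631095
  V(1,1) = exp(-r*dt) * [p*1.646032 + (1-p)*0.000000] = 0.790062
  V(0,0) = exp(-r*dt) * [p*3.631095 + (1-p)*0.790062] = 2.152954

Answer: Price = V(0,0) = 2.1530


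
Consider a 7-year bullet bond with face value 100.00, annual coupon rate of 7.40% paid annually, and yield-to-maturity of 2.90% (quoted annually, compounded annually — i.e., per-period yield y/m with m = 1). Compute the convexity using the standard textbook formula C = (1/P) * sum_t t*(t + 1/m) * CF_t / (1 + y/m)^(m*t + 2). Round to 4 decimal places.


Coupon per period c = face * coupon_rate / m = 7.400000
Periods per year m = 1; per-period yield y/m = 0.029000
Number of cashflows N = 7
Cashflows (t years, CF_t, discount factor 1/(1+y/m)^(m*t), PV):
  t = 1.0000: CF_t = 7.400000, DF = 0.971817, PV = 7.191448
  t = 2.0000: CF_t = 7.400000, DF = 0.944429, PV = 6.988774
  t = 3.0000: CF_t = 7.400000, DF = 0.917812, PV = 6.791811
  t = 4.0000: CF_t = 7.400000, DF = 0.891946, PV = 6.600399
  t = 5.0000: CF_t = 7.400000, DF = 0.866808, PV = 6.414382
  t = 6.0000: CF_t = 7.400000, DF = 0.842379, PV = 6.233608
  t = 7.0000: CF_t = 107.400000, DF = 0.818639, PV = 87.921818
Price P = sum_t PV_t = 128.142240
Convexity numerator sum_t t*(t + 1/m) * CF_t / (1+y/m)^(m*t + 2):
  t = 1.0000: term = 13.583622
  t = 2.0000: term = 39.602397
  t = 3.0000: term = 76.972589
  t = 4.0000: term = 124.672155
  t = 5.0000: term = 181.737835
  t = 6.0000: term = 247.262361
  t = 7.0000: term = 4650.010521
Convexity = (1/P) * sum = 5333.841480 / 128.142240 = 41.624381

Answer: Convexity = 41.6244


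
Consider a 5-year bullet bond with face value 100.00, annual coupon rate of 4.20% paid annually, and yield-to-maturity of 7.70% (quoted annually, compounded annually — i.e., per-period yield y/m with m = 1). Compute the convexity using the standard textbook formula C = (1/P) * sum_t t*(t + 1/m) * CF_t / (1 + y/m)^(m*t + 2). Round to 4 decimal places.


Coupon per period c = face * coupon_rate / m = 4.200000
Periods per year m = 1; per-period yield y/m = 0.077000
Number of cashflows N = 5
Cashflows (t years, CF_t, discount factor 1/(1+y/m)^(m*t), PV):
  t = 1.0000: CF_t = 4.200000, DF = 0.928505, PV = 3.899721
  t = 2.0000: CF_t = 4.200000, DF = 0.862122, PV = 3.620911
  t = 3.0000: CF_t = 4.200000, DF = 0.800484, PV = 3.362035
  t = 4.0000: CF_t = 4.200000, DF = 0.743254, PV = 3.121666
  t = 5.0000: CF_t = 104.200000, DF = 0.690115, PV = 71.909986
Price P = sum_t PV_t = 85.914319
Convexity numerator sum_t t*(t + 1/m) * CF_t / (1+y/m)^(m*t + 2):
  t = 1.0000: term = 6.724069
  t = 2.0000: term = 18.729998
  t = 3.0000: term = 34.781797
  t = 4.0000: term = 53.825127
  t = 5.0000: term = 1859.854846
Convexity = (1/P) * sum = 1973.915838 / 85.914319 = 22.975400

Answer: Convexity = 22.9754


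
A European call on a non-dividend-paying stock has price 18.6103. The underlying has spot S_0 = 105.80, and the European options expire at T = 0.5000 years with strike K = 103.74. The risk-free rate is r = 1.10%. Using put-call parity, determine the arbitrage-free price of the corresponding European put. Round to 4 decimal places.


Put-call parity: C - P = S_0 * exp(-qT) - K * exp(-rT).
S_0 * exp(-qT) = 105.8000 * 1.00000000 = 105.80000000
K * exp(-rT) = 103.7400 * 0.99451510 = 103.17099619
P = C - S*exp(-qT) + K*exp(-rT)
P = 18.6103 - 105.80000000 + 103.17099619 = 15.9813

Answer: Put price = 15.9813


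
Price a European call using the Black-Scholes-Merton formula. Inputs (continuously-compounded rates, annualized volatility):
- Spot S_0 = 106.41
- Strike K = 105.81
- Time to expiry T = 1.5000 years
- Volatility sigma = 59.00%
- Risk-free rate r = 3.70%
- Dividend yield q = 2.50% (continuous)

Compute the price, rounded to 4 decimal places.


d1 = (ln(S/K) + (r - q + 0.5*sigma^2) * T) / (sigma * sqrt(T)) = 0.39403506
d2 = d1 - sigma * sqrt(T) = -0.32856442
exp(-rT) = 0.94601202; exp(-qT) = 0.96319442
C = S_0 * exp(-qT) * N(d1) - K * exp(-rT) * N(d2)
N(d1) = 0.65322242; N(d2) = 0.37124247
C = 106.4100 * 0.96319442 * 0.65322242 - 105.8100 * 0.94601202 * 0.37124247 = 29.7906

Answer: Price = 29.7906


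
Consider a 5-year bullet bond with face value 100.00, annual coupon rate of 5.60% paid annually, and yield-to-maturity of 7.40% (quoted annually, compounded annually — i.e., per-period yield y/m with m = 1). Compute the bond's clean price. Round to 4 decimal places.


Answer: Price = 92.6980

Derivation:
Coupon per period c = face * coupon_rate / m = 5.600000
Periods per year m = 1; per-period yield y/m = 0.074000
Number of cashflows N = 5
Cashflows (t years, CF_t, discount factor 1/(1+y/m)^(m*t), PV):
  t = 1.0000: CF_t = 5.600000, DF = 0.931099, PV = 5.214153
  t = 2.0000: CF_t = 5.600000, DF = 0.866945, PV = 4.854891
  t = 3.0000: CF_t = 5.600000, DF = 0.807211, PV = 4.520382
  t = 4.0000: CF_t = 5.600000, DF = 0.751593, PV = 4.208922
  t = 5.0000: CF_t = 105.600000, DF = 0.699808, PV = 73.899672
Price P = sum_t PV_t = 92.698020


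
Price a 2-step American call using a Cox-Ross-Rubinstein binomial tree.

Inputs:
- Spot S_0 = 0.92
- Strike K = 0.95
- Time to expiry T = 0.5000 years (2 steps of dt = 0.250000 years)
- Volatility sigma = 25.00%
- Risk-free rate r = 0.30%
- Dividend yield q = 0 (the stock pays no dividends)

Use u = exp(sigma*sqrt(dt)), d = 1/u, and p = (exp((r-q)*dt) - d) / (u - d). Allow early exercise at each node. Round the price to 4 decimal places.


Answer: Price = V(0,0) = 0.0514

Derivation:
dt = T/N = 0.250000
u = exp(sigma*sqrt(dt)) = 1.133148; d = 1/u = 0.882497
p = (exp((r-q)*dt) - d) / (u - d) = 0.471784
Discount per step: exp(-r*dt) = 0.999250
Stock lattice S(k, i) with i counting down-moves:
  k=0: S(0,0) = 0.9200
  k=1: S(1,0) = 1.0425; S(1,1) = 0.8119
  k=2: S(2,0) = 1.1813; S(2,1) = 0.9200; S(2,2) = 0.7165
Terminal payoffs V(N, i) = max(S_T - K, 0):
  V(2,0) = 0.231303; V(2,1) = 0.000000; V(2,2) = 0.000000
Backward induction: V(k, i) = exp(-r*dt) * [p * V(k+1, i) + (1-p) * V(k+1, i+1)]; then take max(V_cont, immediate exercise) for American.
  V(1,0) = exp(-r*dt) * [p*0.231303 + (1-p)*0.000000] = 0.109043; exercise = 0.092497; V(1,0) = max -> 0.109043
  V(1,1) = exp(-r*dt) * [p*0.000000 + (1-p)*0.000000] = 0.000000; exercise = 0.000000; V(1,1) = max -> 0.000000
  V(0,0) = exp(-r*dt) * [p*0.109043 + (1-p)*0.000000] = 0.051406; exercise = 0.000000; V(0,0) = max -> 0.051406


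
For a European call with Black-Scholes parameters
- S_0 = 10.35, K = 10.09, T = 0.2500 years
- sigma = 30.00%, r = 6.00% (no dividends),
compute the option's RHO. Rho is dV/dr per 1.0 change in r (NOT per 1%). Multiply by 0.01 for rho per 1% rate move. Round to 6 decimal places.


d1 = 0.3446112356; d2 = 0.1946112356
phi(d1) = 0.3759432849; exp(-qT) = 1.0000000000; exp(-rT) = 0.9851119396
N(d2) = 0.5771513468
Rho = K*T*exp(-rT)*N(d2) = 10.0900 * 0.2500 * 0.9851119396 * 0.5771513468 = 1.434189

Answer: Rho = 1.434189


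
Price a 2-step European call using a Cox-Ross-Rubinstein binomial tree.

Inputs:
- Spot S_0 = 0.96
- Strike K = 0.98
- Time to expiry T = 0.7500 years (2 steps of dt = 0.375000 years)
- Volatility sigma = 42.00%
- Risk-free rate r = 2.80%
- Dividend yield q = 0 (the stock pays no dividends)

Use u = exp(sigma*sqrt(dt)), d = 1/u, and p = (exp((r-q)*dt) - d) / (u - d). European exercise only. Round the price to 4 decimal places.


Answer: Price = V(0,0) = 0.1276

Derivation:
dt = T/N = 0.375000
u = exp(sigma*sqrt(dt)) = 1.293299; d = 1/u = 0.773216
p = (exp((r-q)*dt) - d) / (u - d) = 0.456348
Discount per step: exp(-r*dt) = 0.989555
Stock lattice S(k, i) with i counting down-moves:
  k=0: S(0,0) = 0.9600
  k=1: S(1,0) = 1.2416; S(1,1) = 0.7423
  k=2: S(2,0) = 1.6057; S(2,1) = 0.9600; S(2,2) = 0.5739
Terminal payoffs V(N, i) = max(S_T - K, 0):
  V(2,0) = 0.625718; V(2,1) = 0.000000; V(2,2) = 0.000000
Backward induction: V(k, i) = exp(-r*dt) * [p * V(k+1, i) + (1-p) * V(k+1, i+1)].
  V(1,0) = exp(-r*dt) * [p*0.625718 + (1-p)*0.000000] = 0.282563
  V(1,1) = exp(-r*dt) * [p*0.000000 + (1-p)*0.000000] = 0.000000
  V(0,0) = exp(-r*dt) * [p*0.282563 + (1-p)*0.000000] = 0.127600


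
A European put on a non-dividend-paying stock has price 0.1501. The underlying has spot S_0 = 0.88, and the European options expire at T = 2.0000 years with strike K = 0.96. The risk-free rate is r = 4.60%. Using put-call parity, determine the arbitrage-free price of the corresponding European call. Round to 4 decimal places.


Put-call parity: C - P = S_0 * exp(-qT) - K * exp(-rT).
S_0 * exp(-qT) = 0.8800 * 1.00000000 = 0.88000000
K * exp(-rT) = 0.9600 * 0.91210515 = 0.87562094
C = P + S*exp(-qT) - K*exp(-rT)
C = 0.1501 + 0.88000000 - 0.87562094 = 0.1545

Answer: Call price = 0.1545


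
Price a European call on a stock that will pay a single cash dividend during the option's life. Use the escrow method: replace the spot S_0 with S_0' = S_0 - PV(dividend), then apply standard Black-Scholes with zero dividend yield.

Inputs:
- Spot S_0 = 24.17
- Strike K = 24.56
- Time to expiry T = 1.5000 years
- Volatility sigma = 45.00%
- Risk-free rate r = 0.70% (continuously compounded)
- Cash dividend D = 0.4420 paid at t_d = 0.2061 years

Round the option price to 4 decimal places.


Answer: Price = 4.9317

Derivation:
PV(D) = D * exp(-r * t_d) = 0.4420 * 0.99855834 = 0.44136279
S_0' = S_0 - PV(D) = 24.1700 - 0.44136279 = 23.72863721
d1 = (ln(S_0'/K) + (r + sigma^2/2)*T) / (sigma*sqrt(T)) = 0.23213640
d2 = d1 - sigma*sqrt(T) = -0.31899880
exp(-rT) = 0.98955493
N(d1) = 0.59178396; N(d2) = 0.37486371
C = S_0' * N(d1) - K * exp(-rT) * N(d2) = 23.72863721 * 0.59178396 - 24.5600 * 0.98955493 * 0.37486371 = 4.9317


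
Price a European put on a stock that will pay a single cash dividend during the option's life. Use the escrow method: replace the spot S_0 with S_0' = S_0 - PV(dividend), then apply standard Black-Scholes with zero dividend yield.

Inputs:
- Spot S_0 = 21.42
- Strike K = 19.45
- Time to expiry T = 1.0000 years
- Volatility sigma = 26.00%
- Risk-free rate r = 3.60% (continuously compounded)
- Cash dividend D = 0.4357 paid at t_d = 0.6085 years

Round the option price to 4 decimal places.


PV(D) = D * exp(-r * t_d) = 0.4357 * 0.97833219 = 0.42625934
S_0' = S_0 - PV(D) = 21.4200 - 0.42625934 = 20.99374066
d1 = (ln(S_0'/K) + (r + sigma^2/2)*T) / (sigma*sqrt(T)) = 0.56222023
d2 = d1 - sigma*sqrt(T) = 0.30222023
exp(-rT) = 0.96464029
N(-d1) = 0.28698299; N(-d2) = 0.38124209
P = K * exp(-rT) * N(-d2) - S_0' * N(-d1) = 19.4500 * 0.96464029 * 0.38124209 - 20.99374066 * 0.28698299 = 1.1281

Answer: Price = 1.1281


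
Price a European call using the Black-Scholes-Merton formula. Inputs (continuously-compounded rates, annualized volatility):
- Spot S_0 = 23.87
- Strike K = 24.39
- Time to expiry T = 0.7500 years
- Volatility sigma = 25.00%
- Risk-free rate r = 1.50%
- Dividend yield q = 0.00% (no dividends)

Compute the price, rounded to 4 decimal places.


d1 = (ln(S/K) + (r - q + 0.5*sigma^2) * T) / (sigma * sqrt(T)) = 0.06067595
d2 = d1 - sigma * sqrt(T) = -0.15583040
exp(-rT) = 0.98881304; exp(-qT) = 1.00000000
C = S_0 * exp(-qT) * N(d1) - K * exp(-rT) * N(d2)
N(d1) = 0.52419136; N(d2) = 0.43808335
C = 23.8700 * 1.00000000 * 0.52419136 - 24.3900 * 0.98881304 * 0.43808335 = 1.9471

Answer: Price = 1.9471


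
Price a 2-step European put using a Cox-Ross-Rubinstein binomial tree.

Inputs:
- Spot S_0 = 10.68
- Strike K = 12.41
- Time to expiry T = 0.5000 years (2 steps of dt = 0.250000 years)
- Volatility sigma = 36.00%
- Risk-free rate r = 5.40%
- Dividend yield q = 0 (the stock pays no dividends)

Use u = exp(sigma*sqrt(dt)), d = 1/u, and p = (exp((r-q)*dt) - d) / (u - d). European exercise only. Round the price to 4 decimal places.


Answer: Price = V(0,0) = 2.0841

Derivation:
dt = T/N = 0.250000
u = exp(sigma*sqrt(dt)) = 1.197217; d = 1/u = 0.835270
p = (exp((r-q)*dt) - d) / (u - d) = 0.492672
Discount per step: exp(-r*dt) = 0.986591
Stock lattice S(k, i) with i counting down-moves:
  k=0: S(0,0) = 10.6800
  k=1: S(1,0) = 12.7863; S(1,1) = 8.9207
  k=2: S(2,0) = 15.3080; S(2,1) = 10.6800; S(2,2) = 7.4512
Terminal payoffs V(N, i) = max(K - S_T, 0):
  V(2,0) = 0.000000; V(2,1) = 1.730000; V(2,2) = 4.958817
Backward induction: V(k, i) = exp(-r*dt) * [p * V(k+1, i) + (1-p) * V(k+1, i+1)].
  V(1,0) = exp(-r*dt) * [p*0.000000 + (1-p)*1.730000] = 0.865908
  V(1,1) = exp(-r*dt) * [p*1.730000 + (1-p)*4.958817] = 3.322905
  V(0,0) = exp(-r*dt) * [p*0.865908 + (1-p)*3.322905] = 2.084085


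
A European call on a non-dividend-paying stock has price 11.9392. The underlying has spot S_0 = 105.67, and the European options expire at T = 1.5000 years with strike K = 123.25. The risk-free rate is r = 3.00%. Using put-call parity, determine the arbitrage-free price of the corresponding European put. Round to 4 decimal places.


Answer: Put price = 24.0959

Derivation:
Put-call parity: C - P = S_0 * exp(-qT) - K * exp(-rT).
S_0 * exp(-qT) = 105.6700 * 1.00000000 = 105.67000000
K * exp(-rT) = 123.2500 * 0.95599748 = 117.82668964
P = C - S*exp(-qT) + K*exp(-rT)
P = 11.9392 - 105.67000000 + 117.82668964 = 24.0959


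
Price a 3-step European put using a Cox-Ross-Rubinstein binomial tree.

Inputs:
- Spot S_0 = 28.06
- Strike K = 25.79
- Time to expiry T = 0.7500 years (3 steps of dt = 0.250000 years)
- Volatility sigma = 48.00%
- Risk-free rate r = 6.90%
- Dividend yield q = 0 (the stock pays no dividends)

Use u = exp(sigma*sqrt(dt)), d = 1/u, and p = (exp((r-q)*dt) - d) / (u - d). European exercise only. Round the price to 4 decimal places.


dt = T/N = 0.250000
u = exp(sigma*sqrt(dt)) = 1.271249; d = 1/u = 0.786628
p = (exp((r-q)*dt) - d) / (u - d) = 0.476190
Discount per step: exp(-r*dt) = 0.982898
Stock lattice S(k, i) with i counting down-moves:
  k=0: S(0,0) = 28.0600
  k=1: S(1,0) = 35.6713; S(1,1) = 22.0728
  k=2: S(2,0) = 45.3470; S(2,1) = 28.0600; S(2,2) = 17.3631
  k=3: S(3,0) = 57.6474; S(3,1) = 35.6713; S(3,2) = 22.0728; S(3,3) = 13.6583
Terminal payoffs V(N, i) = max(K - S_T, 0):
  V(3,0) = 0.000000; V(3,1) = 0.000000; V(3,2) = 3.717222; V(3,3) = 12.131732
Backward induction: V(k, i) = exp(-r*dt) * [p * V(k+1, i) + (1-p) * V(k+1, i+1)].
  V(2,0) = exp(-r*dt) * [p*0.000000 + (1-p)*0.000000] = 0.000000
  V(2,1) = exp(-r*dt) * [p*0.000000 + (1-p)*3.717222] = 1.913819
  V(2,2) = exp(-r*dt) * [p*3.717222 + (1-p)*12.131732] = 7.985876
  V(1,0) = exp(-r*dt) * [p*0.000000 + (1-p)*1.913819] = 0.985333
  V(1,1) = exp(-r*dt) * [p*1.913819 + (1-p)*7.985876] = 5.007298
  V(0,0) = exp(-r*dt) * [p*0.985333 + (1-p)*5.007298] = 3.039198

Answer: Price = V(0,0) = 3.0392


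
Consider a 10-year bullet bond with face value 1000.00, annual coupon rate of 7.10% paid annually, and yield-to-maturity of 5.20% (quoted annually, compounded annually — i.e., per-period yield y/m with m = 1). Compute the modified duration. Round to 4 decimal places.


Answer: Modified duration = 7.2902

Derivation:
Coupon per period c = face * coupon_rate / m = 71.000000
Periods per year m = 1; per-period yield y/m = 0.052000
Number of cashflows N = 10
Cashflows (t years, CF_t, discount factor 1/(1+y/m)^(m*t), PV):
  t = 1.0000: CF_t = 71.000000, DF = 0.950570, PV = 67.490494
  t = 2.0000: CF_t = 71.000000, DF = 0.903584, PV = 64.154462
  t = 3.0000: CF_t = 71.000000, DF = 0.858920, PV = 60.983329
  t = 4.0000: CF_t = 71.000000, DF = 0.816464, PV = 57.968944
  t = 5.0000: CF_t = 71.000000, DF = 0.776106, PV = 55.103559
  t = 6.0000: CF_t = 71.000000, DF = 0.737744, PV = 52.379809
  t = 7.0000: CF_t = 71.000000, DF = 0.701277, PV = 49.790693
  t = 8.0000: CF_t = 71.000000, DF = 0.666613, PV = 47.329556
  t = 9.0000: CF_t = 71.000000, DF = 0.633663, PV = 44.990072
  t = 10.0000: CF_t = 1071.000000, DF = 0.602341, PV = 645.107473
Price P = sum_t PV_t = 1145.298391
First compute Macaulay numerator sum_t t * PV_t:
  t * PV_t at t = 1.0000: 67.490494
  t * PV_t at t = 2.0000: 128.308925
  t * PV_t at t = 3.0000: 182.949987
  t * PV_t at t = 4.0000: 231.875776
  t * PV_t at t = 5.0000: 275.517795
  t * PV_t at t = 6.0000: 314.278854
  t * PV_t at t = 7.0000: 348.534850
  t * PV_t at t = 8.0000: 378.636448
  t * PV_t at t = 9.0000: 404.910650
  t * PV_t at t = 10.0000: 6451.074727
Macaulay duration D = 8783.578506 / 1145.298391 = 7.669249
Modified duration = D / (1 + y/m) = 7.669249 / (1 + 0.052000) = 7.290161


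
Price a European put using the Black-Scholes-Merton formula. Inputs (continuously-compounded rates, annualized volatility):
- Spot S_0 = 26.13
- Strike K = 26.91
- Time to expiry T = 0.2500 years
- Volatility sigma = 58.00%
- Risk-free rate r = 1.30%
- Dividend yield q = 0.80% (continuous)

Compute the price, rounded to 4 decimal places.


d1 = (ln(S/K) + (r - q + 0.5*sigma^2) * T) / (sigma * sqrt(T)) = 0.04788315
d2 = d1 - sigma * sqrt(T) = -0.24211685
exp(-rT) = 0.99675528; exp(-qT) = 0.99800200
P = K * exp(-rT) * N(-d2) - S_0 * exp(-qT) * N(-d1)
N(-d1) = 0.48090468; N(-d2) = 0.59565519
P = 26.9100 * 0.99675528 * 0.59565519 - 26.1300 * 0.99800200 * 0.48090468 = 3.4361

Answer: Price = 3.4361


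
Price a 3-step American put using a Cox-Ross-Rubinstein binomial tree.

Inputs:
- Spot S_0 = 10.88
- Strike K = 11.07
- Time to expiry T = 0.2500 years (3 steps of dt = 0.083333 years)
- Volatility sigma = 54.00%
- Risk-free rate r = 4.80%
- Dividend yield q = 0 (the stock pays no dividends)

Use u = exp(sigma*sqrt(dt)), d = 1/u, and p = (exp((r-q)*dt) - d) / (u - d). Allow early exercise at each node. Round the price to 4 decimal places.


Answer: Price = V(0,0) = 1.3086

Derivation:
dt = T/N = 0.083333
u = exp(sigma*sqrt(dt)) = 1.168691; d = 1/u = 0.855658
p = (exp((r-q)*dt) - d) / (u - d) = 0.473911
Discount per step: exp(-r*dt) = 0.996008
Stock lattice S(k, i) with i counting down-moves:
  k=0: S(0,0) = 10.8800
  k=1: S(1,0) = 12.7154; S(1,1) = 9.3096
  k=2: S(2,0) = 14.8603; S(2,1) = 10.8800; S(2,2) = 7.9658
  k=3: S(3,0) = 17.3671; S(3,1) = 12.7154; S(3,2) = 9.3096; S(3,3) = 6.8160
Terminal payoffs V(N, i) = max(K - S_T, 0):
  V(3,0) = 0.000000; V(3,1) = 0.000000; V(3,2) = 1.760441; V(3,3) = 4.254002
Backward induction: V(k, i) = exp(-r*dt) * [p * V(k+1, i) + (1-p) * V(k+1, i+1)]; then take max(V_cont, immediate exercise) for American.
  V(2,0) = exp(-r*dt) * [p*0.000000 + (1-p)*0.000000] = 0.000000; exercise = 0.000000; V(2,0) = max -> 0.000000
  V(2,1) = exp(-r*dt) * [p*0.000000 + (1-p)*1.760441] = 0.922451; exercise = 0.190000; V(2,1) = max -> 0.922451
  V(2,2) = exp(-r*dt) * [p*1.760441 + (1-p)*4.254002] = 3.060011; exercise = 3.104202; V(2,2) = max -> 3.104202
  V(1,0) = exp(-r*dt) * [p*0.000000 + (1-p)*0.922451] = 0.483354; exercise = 0.000000; V(1,0) = max -> 0.483354
  V(1,1) = exp(-r*dt) * [p*0.922451 + (1-p)*3.104202] = 2.061981; exercise = 1.760441; V(1,1) = max -> 2.061981
  V(0,0) = exp(-r*dt) * [p*0.483354 + (1-p)*2.061981] = 1.308607; exercise = 0.190000; V(0,0) = max -> 1.308607
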